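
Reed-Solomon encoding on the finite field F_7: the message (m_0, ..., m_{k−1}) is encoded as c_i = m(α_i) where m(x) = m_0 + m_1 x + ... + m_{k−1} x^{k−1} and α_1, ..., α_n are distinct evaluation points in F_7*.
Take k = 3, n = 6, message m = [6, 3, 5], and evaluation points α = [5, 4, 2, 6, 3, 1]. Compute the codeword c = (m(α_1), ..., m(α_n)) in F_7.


c = [6, 0, 4, 1, 4, 0]

Message polynomial: m(x) = 6 + 3·x + 5·x^2 (mod 7).
For each evaluation point α_i, compute m(α_i) mod 7:
  α_1 = 5: Horner steps 5 → 0 → 6, so m(5) = 6.
  α_2 = 4: Horner steps 5 → 2 → 0, so m(4) = 0.
  α_3 = 2: Horner steps 5 → 6 → 4, so m(2) = 4.
  α_4 = 6: Horner steps 5 → 5 → 1, so m(6) = 1.
  α_5 = 3: Horner steps 5 → 4 → 4, so m(3) = 4.
  α_6 = 1: Horner steps 5 → 1 → 0, so m(1) = 0.
Codeword c = [6, 0, 4, 1, 4, 0] ∈ F_7^6.


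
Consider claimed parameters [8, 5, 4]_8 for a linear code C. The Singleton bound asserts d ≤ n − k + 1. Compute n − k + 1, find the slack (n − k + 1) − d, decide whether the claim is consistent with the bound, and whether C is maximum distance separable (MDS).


Singleton RHS = n − k + 1 = 4, slack = 0, bound satisfied, MDS.

Singleton bound: d ≤ n − k + 1.
Here n = 8, k = 5, so n − k + 1 = 4.
Given d = 4, check d ≤ 4: YES.
Slack = (n − k + 1) − d = 0.
The code is MDS (slack = 0).
Description: the claimed parameters are [8, 5, 4]_8; such a code would be MDS (meets Singleton bound).


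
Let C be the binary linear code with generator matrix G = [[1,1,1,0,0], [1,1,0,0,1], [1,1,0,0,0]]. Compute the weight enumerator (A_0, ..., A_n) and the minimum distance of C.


Weight distribution: A_0 = 1, A_1 = 2, A_2 = 2, A_3 = 2, A_4 = 1. Minimum distance d = 1.

Enumerate all 2^3 = 8 messages m ∈ F_2^3.
For each, compute codeword c = mG in F_2^5, then tally its weight.
  m = 000 → c = 00000, weight = 0.
  m = 100 → c = 11100, weight = 3.
  m = 010 → c = 11001, weight = 3.
  m = 110 → c = 00101, weight = 2.
  m = 001 → c = 11000, weight = 2.
  m = 101 → c = 00100, weight = 1.
  m = 011 → c = 00001, weight = 1.
  m = 111 → c = 11101, weight = 4.
Tally weights:
  weight 0: 1 codewords.
  weight 1: 2 codewords.
  weight 2: 2 codewords.
  weight 3: 2 codewords.
  weight 4: 1 codewords.
Minimum distance d = smallest w > 0 with A_w > 0 = 1.
Sanity: Σ A_w = 8 = 2^3 = 8 ✓.


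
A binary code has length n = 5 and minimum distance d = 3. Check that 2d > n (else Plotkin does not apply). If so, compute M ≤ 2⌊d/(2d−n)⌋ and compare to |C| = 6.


Plotkin bound M ≤ 6; given |C| = 6 ≤ bound (satisfied).

Check applicability: 2d = 6, n = 5.
2d − n = 1 > 0, so Plotkin applies.
Compute d/(2d−n) = 3/1 ≈ 3.0000.
⌊d/(2d−n)⌋ = 3.
Plotkin bound: M ≤ 2·3 = 6.
Given |C| = 6, check: satisfied.
This |C| is at the Plotkin bound.


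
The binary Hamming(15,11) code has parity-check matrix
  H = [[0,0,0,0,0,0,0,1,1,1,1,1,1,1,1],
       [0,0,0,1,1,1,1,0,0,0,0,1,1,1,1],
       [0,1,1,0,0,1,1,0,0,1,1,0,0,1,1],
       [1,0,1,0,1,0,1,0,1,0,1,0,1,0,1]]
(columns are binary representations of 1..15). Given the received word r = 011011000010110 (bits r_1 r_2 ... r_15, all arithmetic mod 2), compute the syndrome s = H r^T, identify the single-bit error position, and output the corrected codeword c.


s = (1, 0, 1, 0)^T, error position = 10, corrected codeword c = 011011000110110

Compute s = H r^T mod 2 one row at a time:
  s_1 = 0 + 0 + 0 + 1 + 0 + 1 + 1 + 0 = 3 ≡ 1 (mod 2).
  s_2 = 0 + 1 + 1 + 0 + 0 + 1 + 1 + 0 = 4 ≡ 0 (mod 2).
  s_3 = 1 + 1 + 1 + 0 + 0 + 1 + 1 + 0 = 5 ≡ 1 (mod 2).
  s_4 = 0 + 1 + 1 + 0 + 0 + 1 + 1 + 0 = 4 ≡ 0 (mod 2).
s = (1, 0, 1, 0)^T — this equals column 10 of H (binary 1010), so error is at position 10.
Correct: flip bit 10 of r = 011011000010110 to get c = 011011000110110.


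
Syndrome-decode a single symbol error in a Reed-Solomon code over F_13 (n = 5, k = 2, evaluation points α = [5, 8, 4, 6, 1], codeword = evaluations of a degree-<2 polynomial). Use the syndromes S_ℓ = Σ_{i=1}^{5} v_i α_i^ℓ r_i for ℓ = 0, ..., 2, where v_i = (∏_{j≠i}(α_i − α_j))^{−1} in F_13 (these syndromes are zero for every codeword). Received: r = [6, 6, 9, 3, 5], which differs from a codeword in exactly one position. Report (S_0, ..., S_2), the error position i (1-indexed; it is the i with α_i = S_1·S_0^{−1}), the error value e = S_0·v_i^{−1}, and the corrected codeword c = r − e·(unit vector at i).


S = (4, 6, 9), error at position 2, error magnitude e = 9, c = [6, 10, 9, 3, 5].

Step 1: column multipliers v_i = (∏_{j≠i}(α_i − α_j))^{−1} mod 13.
  i = 1 (α = 5): (5−8)(5−4)(5−6)(5−1) = (−3)·1·(−1)·4 = 12 ≡ 12, so v_1 = 12^{−1} = 12 (mod 13).
  i = 2 (α = 8): (8−5)(8−4)(8−6)(8−1) = 3·4·2·7 = 168 ≡ 12, so v_2 = 12^{−1} = 12 (mod 13).
  i = 3 (α = 4): (4−5)(4−8)(4−6)(4−1) = (−1)·(−4)·(−2)·3 = −24 ≡ 2, so v_3 = 2^{−1} = 7 (mod 13).
  i = 4 (α = 6): (6−5)(6−8)(6−4)(6−1) = 1·(−2)·2·5 = −20 ≡ 6, so v_4 = 6^{−1} = 11 (mod 13).
  i = 5 (α = 1): (1−5)(1−8)(1−4)(1−6) = (−4)·(−7)·(−3)·(−5) = 420 ≡ 4, so v_5 = 4^{−1} = 10 (mod 13).
  v = [12, 12, 7, 11, 10].
Step 2: syndromes of r = [6, 6, 9, 3, 5] (all sums mod 13).
  S_0 = Σ v_i r_i = 12·6 + 12·6 + 7·9 + 11·3 + 10·5 = 290 ≡ 4.
  S_1 = Σ v_i α_i r_i = 12·5·6 + 12·8·6 + 7·4·9 + 11·6·3 + 10·1·5 = 1436 ≡ 6.
  α_i^2 mod 13 = [12, 12, 3, 10, 1].
  S_2 = Σ v_i α_i^2 r_i = 12·12·6 + 12·12·6 + 7·3·9 + 11·10·3 + 10·1·5 = 2297 ≡ 9.
  S = (4, 6, 9) ≠ 0, so r is not a codeword (an error is present).
Step 3: locate the error. For a single error e at position i, S_ℓ = v_i·e·α_i^ℓ, so α_err = S_1/S_0.
  S_0^{−1} = 4^{−1} = 10 (mod 13), so α_err = 6·10 = 60 ≡ 8 = α_2. Error position i = 2.
  Consistency check: S_2/S_1 = 9·11 = 99 ≡ 8 = α_err ✓ (single-error assumption holds).
Step 4: error magnitude e = S_0/v_2 = S_0·∏_{j≠2}(α_2 − α_j) = 4·12 = 48 ≡ 9 (mod 13).
Step 5: correct position 2: c_2 = r_2 − e = 6 − 9 ≡ 10 (mod 13). Hence c = [6, 10, 9, 3, 5].
  Check: interpolating c through the α_i gives m(x) = 8 + 10·x (degree < 2) with m(α_i) = c_i for every i, so c is indeed a codeword.


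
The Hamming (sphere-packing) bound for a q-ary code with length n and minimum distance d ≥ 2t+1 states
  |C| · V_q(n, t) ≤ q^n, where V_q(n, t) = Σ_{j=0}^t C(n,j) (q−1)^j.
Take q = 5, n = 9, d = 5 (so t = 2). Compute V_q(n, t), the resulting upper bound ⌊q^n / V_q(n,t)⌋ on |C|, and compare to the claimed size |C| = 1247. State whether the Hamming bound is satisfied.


V_q(n, t) = 613, q^n = 1953125, Hamming bound = 3186, |C| = 1247 ≤ bound (satisfied).

Step 1: Compute V_q(n, t) = Σ_{j=0}^2 C(n, j) (q−1)^j.
  j = 0: C(9,0)·(4)^0 = 1·1 = 1.
  j = 1: C(9,1)·(4)^1 = 9·4 = 36.
  j = 2: C(9,2)·(4)^2 = 36·16 = 576.
  V_q(n, t) = 1 + 36 + 576 = 613.
Step 2: q^n = 5^9 = 1953125.
Step 3: Hamming bound ⌊q^n / V_q(n,t)⌋ = ⌊1953125/613⌋ = 3186.
Step 4: Compare |C| = 1247 to 3186: satisfied.
The claimed |C| lies below the Hamming bound.


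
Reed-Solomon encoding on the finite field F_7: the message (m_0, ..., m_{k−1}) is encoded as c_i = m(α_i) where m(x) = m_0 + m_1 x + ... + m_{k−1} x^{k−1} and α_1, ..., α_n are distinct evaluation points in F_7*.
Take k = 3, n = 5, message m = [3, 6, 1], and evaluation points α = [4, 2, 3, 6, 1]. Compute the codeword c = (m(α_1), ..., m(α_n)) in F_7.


c = [1, 5, 2, 5, 3]

Message polynomial: m(x) = 3 + 6·x + 1·x^2 (mod 7).
For each evaluation point α_i, compute m(α_i) mod 7:
  α_1 = 4: Horner steps 1 → 3 → 1, so m(4) = 1.
  α_2 = 2: Horner steps 1 → 1 → 5, so m(2) = 5.
  α_3 = 3: Horner steps 1 → 2 → 2, so m(3) = 2.
  α_4 = 6: Horner steps 1 → 5 → 5, so m(6) = 5.
  α_5 = 1: Horner steps 1 → 0 → 3, so m(1) = 3.
Codeword c = [1, 5, 2, 5, 3] ∈ F_7^5.


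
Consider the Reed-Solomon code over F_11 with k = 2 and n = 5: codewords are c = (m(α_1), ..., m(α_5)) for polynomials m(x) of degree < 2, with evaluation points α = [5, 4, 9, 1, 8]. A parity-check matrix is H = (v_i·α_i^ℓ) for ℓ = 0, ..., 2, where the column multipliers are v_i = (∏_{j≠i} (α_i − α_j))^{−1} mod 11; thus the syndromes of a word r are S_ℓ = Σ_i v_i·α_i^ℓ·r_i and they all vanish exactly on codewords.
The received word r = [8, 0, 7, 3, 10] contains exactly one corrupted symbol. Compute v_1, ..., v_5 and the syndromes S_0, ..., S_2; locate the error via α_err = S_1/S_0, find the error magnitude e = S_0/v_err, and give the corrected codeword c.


S = (5, 5, 5), error at position 4, error magnitude e = 5, c = [8, 0, 7, 9, 10].

Step 1: column multipliers v_i = (∏_{j≠i}(α_i − α_j))^{−1} mod 11.
  i = 1 (α = 5): (5−4)(5−9)(5−1)(5−8) = 1·(−4)·4·(−3) = 48 ≡ 4, so v_1 = 4^{−1} = 3 (mod 11).
  i = 2 (α = 4): (4−5)(4−9)(4−1)(4−8) = (−1)·(−5)·3·(−4) = −60 ≡ 6, so v_2 = 6^{−1} = 2 (mod 11).
  i = 3 (α = 9): (9−5)(9−4)(9−1)(9−8) = 4·5·8·1 = 160 ≡ 6, so v_3 = 6^{−1} = 2 (mod 11).
  i = 4 (α = 1): (1−5)(1−4)(1−9)(1−8) = (−4)·(−3)·(−8)·(−7) = 672 ≡ 1, so v_4 = 1^{−1} = 1 (mod 11).
  i = 5 (α = 8): (8−5)(8−4)(8−9)(8−1) = 3·4·(−1)·7 = −84 ≡ 4, so v_5 = 4^{−1} = 3 (mod 11).
  v = [3, 2, 2, 1, 3].
Step 2: syndromes of r = [8, 0, 7, 3, 10] (all sums mod 11).
  S_0 = Σ v_i r_i = 3·8 + 2·0 + 2·7 + 1·3 + 3·10 = 71 ≡ 5.
  S_1 = Σ v_i α_i r_i = 3·5·8 + 2·4·0 + 2·9·7 + 1·1·3 + 3·8·10 = 489 ≡ 5.
  α_i^2 mod 11 = [3, 5, 4, 1, 9].
  S_2 = Σ v_i α_i^2 r_i = 3·3·8 + 2·5·0 + 2·4·7 + 1·1·3 + 3·9·10 = 401 ≡ 5.
  S = (5, 5, 5) ≠ 0, so r is not a codeword (an error is present).
Step 3: locate the error. For a single error e at position i, S_ℓ = v_i·e·α_i^ℓ, so α_err = S_1/S_0.
  S_0^{−1} = 5^{−1} = 9 (mod 11), so α_err = 5·9 = 45 ≡ 1 = α_4. Error position i = 4.
  Consistency check: S_2/S_1 = 5·9 = 45 ≡ 1 = α_err ✓ (single-error assumption holds).
Step 4: error magnitude e = S_0/v_4 = S_0·∏_{j≠4}(α_4 − α_j) = 5·1 = 5 ≡ 5 (mod 11).
Step 5: correct position 4: c_4 = r_4 − e = 3 − 5 ≡ 9 (mod 11). Hence c = [8, 0, 7, 9, 10].
  Check: interpolating c through the α_i gives m(x) = 1 + 8·x (degree < 2) with m(α_i) = c_i for every i, so c is indeed a codeword.


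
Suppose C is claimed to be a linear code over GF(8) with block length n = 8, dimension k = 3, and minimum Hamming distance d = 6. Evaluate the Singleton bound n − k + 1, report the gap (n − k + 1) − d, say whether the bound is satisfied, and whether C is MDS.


Singleton RHS = n − k + 1 = 6, slack = 0, bound satisfied, MDS.

Singleton bound: d ≤ n − k + 1.
Here n = 8, k = 3, so n − k + 1 = 6.
Given d = 6, check d ≤ 6: YES.
Slack = (n − k + 1) − d = 0.
The code is MDS (slack = 0).
Description: the claimed parameters are [8, 3, 6]_8; such a code would be MDS (meets Singleton bound).


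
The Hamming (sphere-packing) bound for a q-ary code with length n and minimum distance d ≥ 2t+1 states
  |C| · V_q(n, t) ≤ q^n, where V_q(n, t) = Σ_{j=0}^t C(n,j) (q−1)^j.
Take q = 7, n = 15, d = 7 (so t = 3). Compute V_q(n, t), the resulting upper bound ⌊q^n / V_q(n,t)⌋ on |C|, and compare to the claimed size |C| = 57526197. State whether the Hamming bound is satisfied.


V_q(n, t) = 102151, q^n = 4747561509943, Hamming bound = 46475918, |C| = 57526197 > bound (violated).

Step 1: Compute V_q(n, t) = Σ_{j=0}^3 C(n, j) (q−1)^j.
  j = 0: C(15,0)·(6)^0 = 1·1 = 1.
  j = 1: C(15,1)·(6)^1 = 15·6 = 90.
  j = 2: C(15,2)·(6)^2 = 105·36 = 3780.
  j = 3: C(15,3)·(6)^3 = 455·216 = 98280.
  V_q(n, t) = 1 + 90 + 3780 + 98280 = 102151.
Step 2: q^n = 7^15 = 4747561509943.
Step 3: Hamming bound ⌊q^n / V_q(n,t)⌋ = ⌊4747561509943/102151⌋ = 46475918.
Step 4: Compare |C| = 57526197 to 46475918: violated.
The claimed |C| lies above the Hamming bound, so no 7-ary code of length 15 with d ≥ 7 can have 57526197 codewords.


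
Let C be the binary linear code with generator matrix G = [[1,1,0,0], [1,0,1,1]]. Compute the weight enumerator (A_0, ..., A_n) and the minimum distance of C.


Weight distribution: A_0 = 1, A_2 = 1, A_3 = 2. Minimum distance d = 2.

Enumerate all 2^2 = 4 messages m ∈ F_2^2.
For each, compute codeword c = mG in F_2^4, then tally its weight.
  m = 00 → c = 0000, weight = 0.
  m = 10 → c = 1100, weight = 2.
  m = 01 → c = 1011, weight = 3.
  m = 11 → c = 0111, weight = 3.
Tally weights:
  weight 0: 1 codewords.
  weight 2: 1 codewords.
  weight 3: 2 codewords.
Minimum distance d = smallest w > 0 with A_w > 0 = 2.
Sanity: Σ A_w = 4 = 2^2 = 4 ✓.


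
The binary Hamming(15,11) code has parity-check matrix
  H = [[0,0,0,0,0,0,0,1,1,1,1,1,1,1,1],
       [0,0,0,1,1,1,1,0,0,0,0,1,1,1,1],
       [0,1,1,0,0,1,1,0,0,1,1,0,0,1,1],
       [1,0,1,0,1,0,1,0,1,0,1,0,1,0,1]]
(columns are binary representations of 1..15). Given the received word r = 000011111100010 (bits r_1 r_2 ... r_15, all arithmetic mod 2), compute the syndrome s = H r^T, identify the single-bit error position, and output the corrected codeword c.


s = (0, 0, 0, 1)^T, error position = 1, corrected codeword c = 100011111100010

Compute s = H r^T mod 2 one row at a time:
  s_1 = 1 + 1 + 1 + 0 + 0 + 0 + 1 + 0 = 4 ≡ 0 (mod 2).
  s_2 = 0 + 1 + 1 + 1 + 0 + 0 + 1 + 0 = 4 ≡ 0 (mod 2).
  s_3 = 0 + 0 + 1 + 1 + 1 + 0 + 1 + 0 = 4 ≡ 0 (mod 2).
  s_4 = 0 + 0 + 1 + 1 + 1 + 0 + 0 + 0 = 3 ≡ 1 (mod 2).
s = (0, 0, 0, 1)^T — this equals column 1 of H (binary 0001), so error is at position 1.
Correct: flip bit 1 of r = 000011111100010 to get c = 100011111100010.


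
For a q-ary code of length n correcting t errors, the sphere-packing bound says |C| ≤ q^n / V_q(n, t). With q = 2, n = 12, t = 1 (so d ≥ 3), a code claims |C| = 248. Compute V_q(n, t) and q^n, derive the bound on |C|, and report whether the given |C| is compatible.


V_q(n, t) = 13, q^n = 4096, Hamming bound = 315, |C| = 248 ≤ bound (satisfied).

Step 1: Compute V_q(n, t) = Σ_{j=0}^1 C(n, j) (q−1)^j.
  j = 0: C(12,0)·(1)^0 = 1·1 = 1.
  j = 1: C(12,1)·(1)^1 = 12·1 = 12.
  V_q(n, t) = 1 + 12 = 13.
Step 2: q^n = 2^12 = 4096.
Step 3: Hamming bound ⌊q^n / V_q(n,t)⌋ = ⌊4096/13⌋ = 315.
Step 4: Compare |C| = 248 to 315: satisfied.
The claimed |C| lies below the Hamming bound.


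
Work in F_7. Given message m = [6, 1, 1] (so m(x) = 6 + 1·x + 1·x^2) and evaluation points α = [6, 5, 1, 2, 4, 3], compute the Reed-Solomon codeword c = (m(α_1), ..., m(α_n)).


c = [6, 1, 1, 5, 5, 4]

Message polynomial: m(x) = 6 + 1·x + 1·x^2 (mod 7).
For each evaluation point α_i, compute m(α_i) mod 7:
  α_1 = 6: Horner steps 1 → 0 → 6, so m(6) = 6.
  α_2 = 5: Horner steps 1 → 6 → 1, so m(5) = 1.
  α_3 = 1: Horner steps 1 → 2 → 1, so m(1) = 1.
  α_4 = 2: Horner steps 1 → 3 → 5, so m(2) = 5.
  α_5 = 4: Horner steps 1 → 5 → 5, so m(4) = 5.
  α_6 = 3: Horner steps 1 → 4 → 4, so m(3) = 4.
Codeword c = [6, 1, 1, 5, 5, 4] ∈ F_7^6.


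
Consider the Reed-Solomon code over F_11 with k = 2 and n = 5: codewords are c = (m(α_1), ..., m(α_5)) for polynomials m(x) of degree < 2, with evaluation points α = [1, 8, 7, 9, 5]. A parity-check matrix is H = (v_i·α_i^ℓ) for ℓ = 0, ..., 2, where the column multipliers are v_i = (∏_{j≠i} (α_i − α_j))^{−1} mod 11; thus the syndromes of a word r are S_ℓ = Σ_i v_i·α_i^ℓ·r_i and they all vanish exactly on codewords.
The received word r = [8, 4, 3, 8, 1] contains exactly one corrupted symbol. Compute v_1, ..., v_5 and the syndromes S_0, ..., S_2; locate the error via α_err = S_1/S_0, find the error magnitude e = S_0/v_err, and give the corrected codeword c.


S = (4, 3, 5), error at position 4, error magnitude e = 3, c = [8, 4, 3, 5, 1].

Step 1: column multipliers v_i = (∏_{j≠i}(α_i − α_j))^{−1} mod 11.
  i = 1 (α = 1): (1−8)(1−7)(1−9)(1−5) = (−7)·(−6)·(−8)·(−4) = 1344 ≡ 2, so v_1 = 2^{−1} = 6 (mod 11).
  i = 2 (α = 8): (8−1)(8−7)(8−9)(8−5) = 7·1·(−1)·3 = −21 ≡ 1, so v_2 = 1^{−1} = 1 (mod 11).
  i = 3 (α = 7): (7−1)(7−8)(7−9)(7−5) = 6·(−1)·(−2)·2 = 24 ≡ 2, so v_3 = 2^{−1} = 6 (mod 11).
  i = 4 (α = 9): (9−1)(9−8)(9−7)(9−5) = 8·1·2·4 = 64 ≡ 9, so v_4 = 9^{−1} = 5 (mod 11).
  i = 5 (α = 5): (5−1)(5−8)(5−7)(5−9) = 4·(−3)·(−2)·(−4) = −96 ≡ 3, so v_5 = 3^{−1} = 4 (mod 11).
  v = [6, 1, 6, 5, 4].
Step 2: syndromes of r = [8, 4, 3, 8, 1] (all sums mod 11).
  S_0 = Σ v_i r_i = 6·8 + 1·4 + 6·3 + 5·8 + 4·1 = 114 ≡ 4.
  S_1 = Σ v_i α_i r_i = 6·1·8 + 1·8·4 + 6·7·3 + 5·9·8 + 4·5·1 = 586 ≡ 3.
  α_i^2 mod 11 = [1, 9, 5, 4, 3].
  S_2 = Σ v_i α_i^2 r_i = 6·1·8 + 1·9·4 + 6·5·3 + 5·4·8 + 4·3·1 = 346 ≡ 5.
  S = (4, 3, 5) ≠ 0, so r is not a codeword (an error is present).
Step 3: locate the error. For a single error e at position i, S_ℓ = v_i·e·α_i^ℓ, so α_err = S_1/S_0.
  S_0^{−1} = 4^{−1} = 3 (mod 11), so α_err = 3·3 = 9 ≡ 9 = α_4. Error position i = 4.
  Consistency check: S_2/S_1 = 5·4 = 20 ≡ 9 = α_err ✓ (single-error assumption holds).
Step 4: error magnitude e = S_0/v_4 = S_0·∏_{j≠4}(α_4 − α_j) = 4·9 = 36 ≡ 3 (mod 11).
Step 5: correct position 4: c_4 = r_4 − e = 8 − 3 ≡ 5 (mod 11). Hence c = [8, 4, 3, 5, 1].
  Check: interpolating c through the α_i gives m(x) = 7 + 1·x (degree < 2) with m(α_i) = c_i for every i, so c is indeed a codeword.


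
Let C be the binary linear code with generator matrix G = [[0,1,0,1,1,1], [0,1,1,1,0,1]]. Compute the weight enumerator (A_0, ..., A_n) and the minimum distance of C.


Weight distribution: A_0 = 1, A_2 = 1, A_4 = 2. Minimum distance d = 2.

Enumerate all 2^2 = 4 messages m ∈ F_2^2.
For each, compute codeword c = mG in F_2^6, then tally its weight.
  m = 00 → c = 000000, weight = 0.
  m = 10 → c = 010111, weight = 4.
  m = 01 → c = 011101, weight = 4.
  m = 11 → c = 001010, weight = 2.
Tally weights:
  weight 0: 1 codewords.
  weight 2: 1 codewords.
  weight 4: 2 codewords.
Minimum distance d = smallest w > 0 with A_w > 0 = 2.
Sanity: Σ A_w = 4 = 2^2 = 4 ✓.


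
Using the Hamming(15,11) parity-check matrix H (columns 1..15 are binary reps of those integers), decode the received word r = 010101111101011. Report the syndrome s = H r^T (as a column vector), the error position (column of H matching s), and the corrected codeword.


s = (0, 0, 0, 1)^T, error position = 1, corrected codeword c = 110101111101011

Compute s = H r^T mod 2 one row at a time:
  s_1 = 1 + 1 + 1 + 0 + 1 + 0 + 1 + 1 = 6 ≡ 0 (mod 2).
  s_2 = 1 + 0 + 1 + 1 + 1 + 0 + 1 + 1 = 6 ≡ 0 (mod 2).
  s_3 = 1 + 0 + 1 + 1 + 1 + 0 + 1 + 1 = 6 ≡ 0 (mod 2).
  s_4 = 0 + 0 + 0 + 1 + 1 + 0 + 0 + 1 = 3 ≡ 1 (mod 2).
s = (0, 0, 0, 1)^T — this equals column 1 of H (binary 0001), so error is at position 1.
Correct: flip bit 1 of r = 010101111101011 to get c = 110101111101011.


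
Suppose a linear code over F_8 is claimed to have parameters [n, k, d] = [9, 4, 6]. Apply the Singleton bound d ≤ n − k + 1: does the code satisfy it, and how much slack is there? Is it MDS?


Singleton RHS = n − k + 1 = 6, slack = 0, bound satisfied, MDS.

Singleton bound: d ≤ n − k + 1.
Here n = 9, k = 4, so n − k + 1 = 6.
Given d = 6, check d ≤ 6: YES.
Slack = (n − k + 1) − d = 0.
The code is MDS (slack = 0).
Description: the claimed parameters are [9, 4, 6]_8; such a code would be MDS (meets Singleton bound).


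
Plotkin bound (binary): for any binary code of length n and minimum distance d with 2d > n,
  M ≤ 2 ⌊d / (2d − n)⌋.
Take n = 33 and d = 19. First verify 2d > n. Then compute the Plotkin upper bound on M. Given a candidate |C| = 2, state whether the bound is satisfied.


Plotkin bound M ≤ 6; given |C| = 2 ≤ bound (satisfied).

Check applicability: 2d = 38, n = 33.
2d − n = 5 > 0, so Plotkin applies.
Compute d/(2d−n) = 19/5 ≈ 3.8000.
⌊d/(2d−n)⌋ = 3.
Plotkin bound: M ≤ 2·3 = 6.
Given |C| = 2, check: satisfied.
This |C| is below the Plotkin bound.


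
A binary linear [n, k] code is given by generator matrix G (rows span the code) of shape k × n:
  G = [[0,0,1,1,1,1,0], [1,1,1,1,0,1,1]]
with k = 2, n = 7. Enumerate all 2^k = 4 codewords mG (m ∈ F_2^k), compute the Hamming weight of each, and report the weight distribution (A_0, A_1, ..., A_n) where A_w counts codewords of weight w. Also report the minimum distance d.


Weight distribution: A_0 = 1, A_4 = 2, A_6 = 1. Minimum distance d = 4.

Enumerate all 2^2 = 4 messages m ∈ F_2^2.
For each, compute codeword c = mG in F_2^7, then tally its weight.
  m = 00 → c = 0000000, weight = 0.
  m = 10 → c = 0011110, weight = 4.
  m = 01 → c = 1111011, weight = 6.
  m = 11 → c = 1100101, weight = 4.
Tally weights:
  weight 0: 1 codewords.
  weight 4: 2 codewords.
  weight 6: 1 codewords.
Minimum distance d = smallest w > 0 with A_w > 0 = 4.
Sanity: Σ A_w = 4 = 2^2 = 4 ✓.


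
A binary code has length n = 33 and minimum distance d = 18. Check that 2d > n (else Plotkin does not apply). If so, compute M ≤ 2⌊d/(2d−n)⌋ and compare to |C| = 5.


Plotkin bound M ≤ 12; given |C| = 5 ≤ bound (satisfied).

Check applicability: 2d = 36, n = 33.
2d − n = 3 > 0, so Plotkin applies.
Compute d/(2d−n) = 18/3 ≈ 6.0000.
⌊d/(2d−n)⌋ = 6.
Plotkin bound: M ≤ 2·6 = 12.
Given |C| = 5, check: satisfied.
This |C| is below the Plotkin bound.


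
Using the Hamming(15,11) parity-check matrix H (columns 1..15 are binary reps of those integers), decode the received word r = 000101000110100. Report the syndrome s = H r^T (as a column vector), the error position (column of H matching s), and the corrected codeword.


s = (1, 1, 1, 0)^T, error position = 14, corrected codeword c = 000101000110110

Compute s = H r^T mod 2 one row at a time:
  s_1 = 0 + 0 + 1 + 1 + 0 + 1 + 0 + 0 = 3 ≡ 1 (mod 2).
  s_2 = 1 + 0 + 1 + 0 + 0 + 1 + 0 + 0 = 3 ≡ 1 (mod 2).
  s_3 = 0 + 0 + 1 + 0 + 1 + 1 + 0 + 0 = 3 ≡ 1 (mod 2).
  s_4 = 0 + 0 + 0 + 0 + 0 + 1 + 1 + 0 = 2 ≡ 0 (mod 2).
s = (1, 1, 1, 0)^T — this equals column 14 of H (binary 1110), so error is at position 14.
Correct: flip bit 14 of r = 000101000110100 to get c = 000101000110110.


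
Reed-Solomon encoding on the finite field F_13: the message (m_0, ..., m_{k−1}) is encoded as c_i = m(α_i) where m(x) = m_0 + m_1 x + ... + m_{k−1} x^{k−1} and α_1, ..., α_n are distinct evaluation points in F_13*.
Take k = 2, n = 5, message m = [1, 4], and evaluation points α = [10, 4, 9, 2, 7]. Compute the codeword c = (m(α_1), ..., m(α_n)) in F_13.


c = [2, 4, 11, 9, 3]

Message polynomial: m(x) = 1 + 4·x (mod 13).
For each evaluation point α_i, compute m(α_i) mod 13:
  α_1 = 10: Horner steps 4 → 2, so m(10) = 2.
  α_2 = 4: Horner steps 4 → 4, so m(4) = 4.
  α_3 = 9: Horner steps 4 → 11, so m(9) = 11.
  α_4 = 2: Horner steps 4 → 9, so m(2) = 9.
  α_5 = 7: Horner steps 4 → 3, so m(7) = 3.
Codeword c = [2, 4, 11, 9, 3] ∈ F_13^5.


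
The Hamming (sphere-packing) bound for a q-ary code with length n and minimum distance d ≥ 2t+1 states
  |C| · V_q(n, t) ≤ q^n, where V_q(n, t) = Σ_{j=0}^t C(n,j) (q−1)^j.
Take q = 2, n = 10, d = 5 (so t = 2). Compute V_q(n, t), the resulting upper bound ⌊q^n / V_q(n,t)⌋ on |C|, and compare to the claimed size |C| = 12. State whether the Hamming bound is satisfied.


V_q(n, t) = 56, q^n = 1024, Hamming bound = 18, |C| = 12 ≤ bound (satisfied).

Step 1: Compute V_q(n, t) = Σ_{j=0}^2 C(n, j) (q−1)^j.
  j = 0: C(10,0)·(1)^0 = 1·1 = 1.
  j = 1: C(10,1)·(1)^1 = 10·1 = 10.
  j = 2: C(10,2)·(1)^2 = 45·1 = 45.
  V_q(n, t) = 1 + 10 + 45 = 56.
Step 2: q^n = 2^10 = 1024.
Step 3: Hamming bound ⌊q^n / V_q(n,t)⌋ = ⌊1024/56⌋ = 18.
Step 4: Compare |C| = 12 to 18: satisfied.
The claimed |C| lies below the Hamming bound.


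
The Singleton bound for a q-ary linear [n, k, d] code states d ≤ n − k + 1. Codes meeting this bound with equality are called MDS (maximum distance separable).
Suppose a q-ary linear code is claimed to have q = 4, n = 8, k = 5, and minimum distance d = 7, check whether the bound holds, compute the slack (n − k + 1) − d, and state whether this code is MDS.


Singleton RHS = n − k + 1 = 4, slack = -3, bound violated (no such code; not MDS).

Singleton bound: d ≤ n − k + 1.
Here n = 8, k = 5, so n − k + 1 = 4.
Given d = 7, check d ≤ 4: NO.
Slack = (n − k + 1) − d = -3.
The slack is negative: d = 7 exceeds n − k + 1 = 4 by 3, so the Singleton bound is violated and no linear [8, 5, 7]_4 code can exist. In particular it is not MDS (MDS requires d = n − k + 1 exactly).
Description: the claimed parameters are [8, 5, 7]_4; such a code would be impossible (violates the Singleton bound).


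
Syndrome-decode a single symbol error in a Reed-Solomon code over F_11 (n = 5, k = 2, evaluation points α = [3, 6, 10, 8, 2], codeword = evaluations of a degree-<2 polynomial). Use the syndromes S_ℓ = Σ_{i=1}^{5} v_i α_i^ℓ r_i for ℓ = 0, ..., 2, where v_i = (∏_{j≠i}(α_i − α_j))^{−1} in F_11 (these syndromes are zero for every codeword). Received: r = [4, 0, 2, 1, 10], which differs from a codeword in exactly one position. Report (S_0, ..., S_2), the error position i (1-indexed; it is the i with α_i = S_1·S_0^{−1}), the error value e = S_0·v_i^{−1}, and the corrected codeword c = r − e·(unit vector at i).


S = (9, 7, 3), error at position 5, error magnitude e = 1, c = [4, 0, 2, 1, 9].

Step 1: column multipliers v_i = (∏_{j≠i}(α_i − α_j))^{−1} mod 11.
  i = 1 (α = 3): (3−6)(3−10)(3−8)(3−2) = (−3)·(−7)·(−5)·1 = −105 ≡ 5, so v_1 = 5^{−1} = 9 (mod 11).
  i = 2 (α = 6): (6−3)(6−10)(6−8)(6−2) = 3·(−4)·(−2)·4 = 96 ≡ 8, so v_2 = 8^{−1} = 7 (mod 11).
  i = 3 (α = 10): (10−3)(10−6)(10−8)(10−2) = 7·4·2·8 = 448 ≡ 8, so v_3 = 8^{−1} = 7 (mod 11).
  i = 4 (α = 8): (8−3)(8−6)(8−10)(8−2) = 5·2·(−2)·6 = −120 ≡ 1, so v_4 = 1^{−1} = 1 (mod 11).
  i = 5 (α = 2): (2−3)(2−6)(2−10)(2−8) = (−1)·(−4)·(−8)·(−6) = 192 ≡ 5, so v_5 = 5^{−1} = 9 (mod 11).
  v = [9, 7, 7, 1, 9].
Step 2: syndromes of r = [4, 0, 2, 1, 10] (all sums mod 11).
  S_0 = Σ v_i r_i = 9·4 + 7·0 + 7·2 + 1·1 + 9·10 = 141 ≡ 9.
  S_1 = Σ v_i α_i r_i = 9·3·4 + 7·6·0 + 7·10·2 + 1·8·1 + 9·2·10 = 436 ≡ 7.
  α_i^2 mod 11 = [9, 3, 1, 9, 4].
  S_2 = Σ v_i α_i^2 r_i = 9·9·4 + 7·3·0 + 7·1·2 + 1·9·1 + 9·4·10 = 707 ≡ 3.
  S = (9, 7, 3) ≠ 0, so r is not a codeword (an error is present).
Step 3: locate the error. For a single error e at position i, S_ℓ = v_i·e·α_i^ℓ, so α_err = S_1/S_0.
  S_0^{−1} = 9^{−1} = 5 (mod 11), so α_err = 7·5 = 35 ≡ 2 = α_5. Error position i = 5.
  Consistency check: S_2/S_1 = 3·8 = 24 ≡ 2 = α_err ✓ (single-error assumption holds).
Step 4: error magnitude e = S_0/v_5 = S_0·∏_{j≠5}(α_5 − α_j) = 9·5 = 45 ≡ 1 (mod 11).
Step 5: correct position 5: c_5 = r_5 − e = 10 − 1 ≡ 9 (mod 11). Hence c = [4, 0, 2, 1, 9].
  Check: interpolating c through the α_i gives m(x) = 8 + 6·x (degree < 2) with m(α_i) = c_i for every i, so c is indeed a codeword.


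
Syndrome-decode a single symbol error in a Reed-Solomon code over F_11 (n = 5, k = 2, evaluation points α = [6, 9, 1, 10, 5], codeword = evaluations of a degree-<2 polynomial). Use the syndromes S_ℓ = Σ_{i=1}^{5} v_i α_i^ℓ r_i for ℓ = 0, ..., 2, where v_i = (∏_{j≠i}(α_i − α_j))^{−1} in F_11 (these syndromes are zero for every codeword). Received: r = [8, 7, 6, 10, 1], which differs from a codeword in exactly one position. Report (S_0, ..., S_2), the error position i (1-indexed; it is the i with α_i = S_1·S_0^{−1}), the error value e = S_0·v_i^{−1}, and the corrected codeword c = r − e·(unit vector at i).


S = (10, 1, 10), error at position 4, error magnitude e = 7, c = [8, 7, 6, 3, 1].

Step 1: column multipliers v_i = (∏_{j≠i}(α_i − α_j))^{−1} mod 11.
  i = 1 (α = 6): (6−9)(6−1)(6−10)(6−5) = (−3)·5·(−4)·1 = 60 ≡ 5, so v_1 = 5^{−1} = 9 (mod 11).
  i = 2 (α = 9): (9−6)(9−1)(9−10)(9−5) = 3·8·(−1)·4 = −96 ≡ 3, so v_2 = 3^{−1} = 4 (mod 11).
  i = 3 (α = 1): (1−6)(1−9)(1−10)(1−5) = (−5)·(−8)·(−9)·(−4) = 1440 ≡ 10, so v_3 = 10^{−1} = 10 (mod 11).
  i = 4 (α = 10): (10−6)(10−9)(10−1)(10−5) = 4·1·9·5 = 180 ≡ 4, so v_4 = 4^{−1} = 3 (mod 11).
  i = 5 (α = 5): (5−6)(5−9)(5−1)(5−10) = (−1)·(−4)·4·(−5) = −80 ≡ 8, so v_5 = 8^{−1} = 7 (mod 11).
  v = [9, 4, 10, 3, 7].
Step 2: syndromes of r = [8, 7, 6, 10, 1] (all sums mod 11).
  S_0 = Σ v_i r_i = 9·8 + 4·7 + 10·6 + 3·10 + 7·1 = 197 ≡ 10.
  S_1 = Σ v_i α_i r_i = 9·6·8 + 4·9·7 + 10·1·6 + 3·10·10 + 7·5·1 = 1079 ≡ 1.
  α_i^2 mod 11 = [3, 4, 1, 1, 3].
  S_2 = Σ v_i α_i^2 r_i = 9·3·8 + 4·4·7 + 10·1·6 + 3·1·10 + 7·3·1 = 439 ≡ 10.
  S = (10, 1, 10) ≠ 0, so r is not a codeword (an error is present).
Step 3: locate the error. For a single error e at position i, S_ℓ = v_i·e·α_i^ℓ, so α_err = S_1/S_0.
  S_0^{−1} = 10^{−1} = 10 (mod 11), so α_err = 1·10 = 10 ≡ 10 = α_4. Error position i = 4.
  Consistency check: S_2/S_1 = 10·1 = 10 ≡ 10 = α_err ✓ (single-error assumption holds).
Step 4: error magnitude e = S_0/v_4 = S_0·∏_{j≠4}(α_4 − α_j) = 10·4 = 40 ≡ 7 (mod 11).
Step 5: correct position 4: c_4 = r_4 − e = 10 − 7 ≡ 3 (mod 11). Hence c = [8, 7, 6, 3, 1].
  Check: interpolating c through the α_i gives m(x) = 10 + 7·x (degree < 2) with m(α_i) = c_i for every i, so c is indeed a codeword.


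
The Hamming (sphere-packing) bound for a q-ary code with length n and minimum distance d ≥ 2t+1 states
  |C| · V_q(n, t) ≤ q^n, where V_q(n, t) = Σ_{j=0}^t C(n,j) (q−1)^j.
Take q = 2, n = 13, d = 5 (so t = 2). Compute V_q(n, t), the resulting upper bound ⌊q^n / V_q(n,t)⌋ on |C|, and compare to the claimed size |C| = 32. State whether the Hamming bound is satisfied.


V_q(n, t) = 92, q^n = 8192, Hamming bound = 89, |C| = 32 ≤ bound (satisfied).

Step 1: Compute V_q(n, t) = Σ_{j=0}^2 C(n, j) (q−1)^j.
  j = 0: C(13,0)·(1)^0 = 1·1 = 1.
  j = 1: C(13,1)·(1)^1 = 13·1 = 13.
  j = 2: C(13,2)·(1)^2 = 78·1 = 78.
  V_q(n, t) = 1 + 13 + 78 = 92.
Step 2: q^n = 2^13 = 8192.
Step 3: Hamming bound ⌊q^n / V_q(n,t)⌋ = ⌊8192/92⌋ = 89.
Step 4: Compare |C| = 32 to 89: satisfied.
The claimed |C| lies below the Hamming bound.


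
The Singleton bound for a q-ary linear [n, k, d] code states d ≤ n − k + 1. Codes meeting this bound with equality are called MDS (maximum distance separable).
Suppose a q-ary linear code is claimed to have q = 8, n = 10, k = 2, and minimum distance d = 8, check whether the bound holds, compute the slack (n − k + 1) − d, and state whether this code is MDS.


Singleton RHS = n − k + 1 = 9, slack = 1, bound satisfied, not MDS.

Singleton bound: d ≤ n − k + 1.
Here n = 10, k = 2, so n − k + 1 = 9.
Given d = 8, check d ≤ 9: YES.
Slack = (n − k + 1) − d = 1.
The code is NOT MDS (slack = 1 > 0).
Description: the claimed parameters are [10, 2, 8]_8; such a code would be non-MDS.


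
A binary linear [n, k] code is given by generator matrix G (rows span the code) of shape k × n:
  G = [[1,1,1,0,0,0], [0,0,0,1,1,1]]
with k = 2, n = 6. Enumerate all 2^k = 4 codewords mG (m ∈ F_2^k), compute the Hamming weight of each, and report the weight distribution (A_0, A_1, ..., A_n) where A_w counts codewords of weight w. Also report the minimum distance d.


Weight distribution: A_0 = 1, A_3 = 2, A_6 = 1. Minimum distance d = 3.

Enumerate all 2^2 = 4 messages m ∈ F_2^2.
For each, compute codeword c = mG in F_2^6, then tally its weight.
  m = 00 → c = 000000, weight = 0.
  m = 10 → c = 111000, weight = 3.
  m = 01 → c = 000111, weight = 3.
  m = 11 → c = 111111, weight = 6.
Tally weights:
  weight 0: 1 codewords.
  weight 3: 2 codewords.
  weight 6: 1 codewords.
Minimum distance d = smallest w > 0 with A_w > 0 = 3.
Sanity: Σ A_w = 4 = 2^2 = 4 ✓.


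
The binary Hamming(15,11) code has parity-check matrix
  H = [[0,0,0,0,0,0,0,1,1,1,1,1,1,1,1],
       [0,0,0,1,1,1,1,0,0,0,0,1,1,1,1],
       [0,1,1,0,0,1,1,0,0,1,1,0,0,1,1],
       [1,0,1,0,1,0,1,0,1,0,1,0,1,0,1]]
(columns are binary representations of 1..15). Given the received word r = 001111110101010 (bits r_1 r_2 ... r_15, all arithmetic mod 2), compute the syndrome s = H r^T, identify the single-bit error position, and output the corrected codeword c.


s = (0, 0, 1, 1)^T, error position = 3, corrected codeword c = 000111110101010

Compute s = H r^T mod 2 one row at a time:
  s_1 = 1 + 0 + 1 + 0 + 1 + 0 + 1 + 0 = 4 ≡ 0 (mod 2).
  s_2 = 1 + 1 + 1 + 1 + 1 + 0 + 1 + 0 = 6 ≡ 0 (mod 2).
  s_3 = 0 + 1 + 1 + 1 + 1 + 0 + 1 + 0 = 5 ≡ 1 (mod 2).
  s_4 = 0 + 1 + 1 + 1 + 0 + 0 + 0 + 0 = 3 ≡ 1 (mod 2).
s = (0, 0, 1, 1)^T — this equals column 3 of H (binary 0011), so error is at position 3.
Correct: flip bit 3 of r = 001111110101010 to get c = 000111110101010.


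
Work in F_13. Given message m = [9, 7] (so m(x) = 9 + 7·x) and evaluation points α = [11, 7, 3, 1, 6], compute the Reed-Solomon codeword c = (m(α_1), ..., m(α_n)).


c = [8, 6, 4, 3, 12]

Message polynomial: m(x) = 9 + 7·x (mod 13).
For each evaluation point α_i, compute m(α_i) mod 13:
  α_1 = 11: Horner steps 7 → 8, so m(11) = 8.
  α_2 = 7: Horner steps 7 → 6, so m(7) = 6.
  α_3 = 3: Horner steps 7 → 4, so m(3) = 4.
  α_4 = 1: Horner steps 7 → 3, so m(1) = 3.
  α_5 = 6: Horner steps 7 → 12, so m(6) = 12.
Codeword c = [8, 6, 4, 3, 12] ∈ F_13^5.


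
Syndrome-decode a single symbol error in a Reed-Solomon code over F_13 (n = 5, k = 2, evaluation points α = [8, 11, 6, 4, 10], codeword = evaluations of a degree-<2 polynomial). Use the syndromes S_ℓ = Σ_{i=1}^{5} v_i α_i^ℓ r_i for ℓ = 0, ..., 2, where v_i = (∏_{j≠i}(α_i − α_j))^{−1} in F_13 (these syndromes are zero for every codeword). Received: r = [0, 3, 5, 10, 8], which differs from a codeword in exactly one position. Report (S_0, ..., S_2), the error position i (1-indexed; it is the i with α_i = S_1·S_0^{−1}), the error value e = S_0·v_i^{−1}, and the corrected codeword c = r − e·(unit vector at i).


S = (4, 5, 3), error at position 2, error magnitude e = 4, c = [0, 12, 5, 10, 8].

Step 1: column multipliers v_i = (∏_{j≠i}(α_i − α_j))^{−1} mod 13.
  i = 1 (α = 8): (8−11)(8−6)(8−4)(8−10) = (−3)·2·4·(−2) = 48 ≡ 9, so v_1 = 9^{−1} = 3 (mod 13).
  i = 2 (α = 11): (11−8)(11−6)(11−4)(11−10) = 3·5·7·1 = 105 ≡ 1, so v_2 = 1^{−1} = 1 (mod 13).
  i = 3 (α = 6): (6−8)(6−11)(6−4)(6−10) = (−2)·(−5)·2·(−4) = −80 ≡ 11, so v_3 = 11^{−1} = 6 (mod 13).
  i = 4 (α = 4): (4−8)(4−11)(4−6)(4−10) = (−4)·(−7)·(−2)·(−6) = 336 ≡ 11, so v_4 = 11^{−1} = 6 (mod 13).
  i = 5 (α = 10): (10−8)(10−11)(10−6)(10−4) = 2·(−1)·4·6 = −48 ≡ 4, so v_5 = 4^{−1} = 10 (mod 13).
  v = [3, 1, 6, 6, 10].
Step 2: syndromes of r = [0, 3, 5, 10, 8] (all sums mod 13).
  S_0 = Σ v_i r_i = 3·0 + 1·3 + 6·5 + 6·10 + 10·8 = 173 ≡ 4.
  S_1 = Σ v_i α_i r_i = 3·8·0 + 1·11·3 + 6·6·5 + 6·4·10 + 10·10·8 = 1253 ≡ 5.
  α_i^2 mod 13 = [12, 4, 10, 3, 9].
  S_2 = Σ v_i α_i^2 r_i = 3·12·0 + 1·4·3 + 6·10·5 + 6·3·10 + 10·9·8 = 1212 ≡ 3.
  S = (4, 5, 3) ≠ 0, so r is not a codeword (an error is present).
Step 3: locate the error. For a single error e at position i, S_ℓ = v_i·e·α_i^ℓ, so α_err = S_1/S_0.
  S_0^{−1} = 4^{−1} = 10 (mod 13), so α_err = 5·10 = 50 ≡ 11 = α_2. Error position i = 2.
  Consistency check: S_2/S_1 = 3·8 = 24 ≡ 11 = α_err ✓ (single-error assumption holds).
Step 4: error magnitude e = S_0/v_2 = S_0·∏_{j≠2}(α_2 − α_j) = 4·1 = 4 ≡ 4 (mod 13).
Step 5: correct position 2: c_2 = r_2 − e = 3 − 4 ≡ 12 (mod 13). Hence c = [0, 12, 5, 10, 8].
  Check: interpolating c through the α_i gives m(x) = 7 + 4·x (degree < 2) with m(α_i) = c_i for every i, so c is indeed a codeword.


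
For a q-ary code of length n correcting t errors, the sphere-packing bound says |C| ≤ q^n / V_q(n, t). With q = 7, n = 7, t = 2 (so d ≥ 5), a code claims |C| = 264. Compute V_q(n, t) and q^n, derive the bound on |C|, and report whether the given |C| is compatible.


V_q(n, t) = 799, q^n = 823543, Hamming bound = 1030, |C| = 264 ≤ bound (satisfied).

Step 1: Compute V_q(n, t) = Σ_{j=0}^2 C(n, j) (q−1)^j.
  j = 0: C(7,0)·(6)^0 = 1·1 = 1.
  j = 1: C(7,1)·(6)^1 = 7·6 = 42.
  j = 2: C(7,2)·(6)^2 = 21·36 = 756.
  V_q(n, t) = 1 + 42 + 756 = 799.
Step 2: q^n = 7^7 = 823543.
Step 3: Hamming bound ⌊q^n / V_q(n,t)⌋ = ⌊823543/799⌋ = 1030.
Step 4: Compare |C| = 264 to 1030: satisfied.
The claimed |C| lies below the Hamming bound.


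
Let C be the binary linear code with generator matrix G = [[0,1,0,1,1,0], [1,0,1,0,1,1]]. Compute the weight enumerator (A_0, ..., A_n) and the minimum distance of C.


Weight distribution: A_0 = 1, A_3 = 1, A_4 = 1, A_5 = 1. Minimum distance d = 3.

Enumerate all 2^2 = 4 messages m ∈ F_2^2.
For each, compute codeword c = mG in F_2^6, then tally its weight.
  m = 00 → c = 000000, weight = 0.
  m = 10 → c = 010110, weight = 3.
  m = 01 → c = 101011, weight = 4.
  m = 11 → c = 111101, weight = 5.
Tally weights:
  weight 0: 1 codewords.
  weight 3: 1 codewords.
  weight 4: 1 codewords.
  weight 5: 1 codewords.
Minimum distance d = smallest w > 0 with A_w > 0 = 3.
Sanity: Σ A_w = 4 = 2^2 = 4 ✓.


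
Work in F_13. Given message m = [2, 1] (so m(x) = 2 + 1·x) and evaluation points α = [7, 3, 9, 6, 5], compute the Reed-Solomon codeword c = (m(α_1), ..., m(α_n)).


c = [9, 5, 11, 8, 7]

Message polynomial: m(x) = 2 + 1·x (mod 13).
For each evaluation point α_i, compute m(α_i) mod 13:
  α_1 = 7: Horner steps 1 → 9, so m(7) = 9.
  α_2 = 3: Horner steps 1 → 5, so m(3) = 5.
  α_3 = 9: Horner steps 1 → 11, so m(9) = 11.
  α_4 = 6: Horner steps 1 → 8, so m(6) = 8.
  α_5 = 5: Horner steps 1 → 7, so m(5) = 7.
Codeword c = [9, 5, 11, 8, 7] ∈ F_13^5.


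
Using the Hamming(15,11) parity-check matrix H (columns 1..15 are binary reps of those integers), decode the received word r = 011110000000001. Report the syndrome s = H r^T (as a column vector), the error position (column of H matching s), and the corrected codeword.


s = (1, 1, 1, 1)^T, error position = 15, corrected codeword c = 011110000000000

Compute s = H r^T mod 2 one row at a time:
  s_1 = 0 + 0 + 0 + 0 + 0 + 0 + 0 + 1 = 1 ≡ 1 (mod 2).
  s_2 = 1 + 1 + 0 + 0 + 0 + 0 + 0 + 1 = 3 ≡ 1 (mod 2).
  s_3 = 1 + 1 + 0 + 0 + 0 + 0 + 0 + 1 = 3 ≡ 1 (mod 2).
  s_4 = 0 + 1 + 1 + 0 + 0 + 0 + 0 + 1 = 3 ≡ 1 (mod 2).
s = (1, 1, 1, 1)^T — this equals column 15 of H (binary 1111), so error is at position 15.
Correct: flip bit 15 of r = 011110000000001 to get c = 011110000000000.


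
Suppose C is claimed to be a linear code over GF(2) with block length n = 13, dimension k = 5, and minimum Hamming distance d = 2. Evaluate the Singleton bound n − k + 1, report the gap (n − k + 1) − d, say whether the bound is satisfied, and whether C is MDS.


Singleton RHS = n − k + 1 = 9, slack = 7, bound satisfied, not MDS.

Singleton bound: d ≤ n − k + 1.
Here n = 13, k = 5, so n − k + 1 = 9.
Given d = 2, check d ≤ 9: YES.
Slack = (n − k + 1) − d = 7.
The code is NOT MDS (slack = 7 > 0).
Description: the claimed parameters are [13, 5, 2]_2; such a code would be non-MDS.


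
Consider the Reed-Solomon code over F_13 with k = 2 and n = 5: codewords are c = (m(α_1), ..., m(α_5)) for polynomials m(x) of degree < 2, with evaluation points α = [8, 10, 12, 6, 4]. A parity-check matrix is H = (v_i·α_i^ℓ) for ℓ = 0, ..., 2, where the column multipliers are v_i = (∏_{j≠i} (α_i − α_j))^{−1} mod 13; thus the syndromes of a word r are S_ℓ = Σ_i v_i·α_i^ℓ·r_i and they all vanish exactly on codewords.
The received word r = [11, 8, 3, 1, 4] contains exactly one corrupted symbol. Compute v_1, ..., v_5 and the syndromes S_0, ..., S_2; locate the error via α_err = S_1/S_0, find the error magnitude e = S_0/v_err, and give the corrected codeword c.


S = (9, 4, 9), error at position 3, error magnitude e = 11, c = [11, 8, 5, 1, 4].

Step 1: column multipliers v_i = (∏_{j≠i}(α_i − α_j))^{−1} mod 13.
  i = 1 (α = 8): (8−10)(8−12)(8−6)(8−4) = (−2)·(−4)·2·4 = 64 ≡ 12, so v_1 = 12^{−1} = 12 (mod 13).
  i = 2 (α = 10): (10−8)(10−12)(10−6)(10−4) = 2·(−2)·4·6 = −96 ≡ 8, so v_2 = 8^{−1} = 5 (mod 13).
  i = 3 (α = 12): (12−8)(12−10)(12−6)(12−4) = 4·2·6·8 = 384 ≡ 7, so v_3 = 7^{−1} = 2 (mod 13).
  i = 4 (α = 6): (6−8)(6−10)(6−12)(6−4) = (−2)·(−4)·(−6)·2 = −96 ≡ 8, so v_4 = 8^{−1} = 5 (mod 13).
  i = 5 (α = 4): (4−8)(4−10)(4−12)(4−6) = (−4)·(−6)·(−8)·(−2) = 384 ≡ 7, so v_5 = 7^{−1} = 2 (mod 13).
  v = [12, 5, 2, 5, 2].
Step 2: syndromes of r = [11, 8, 3, 1, 4] (all sums mod 13).
  S_0 = Σ v_i r_i = 12·11 + 5·8 + 2·3 + 5·1 + 2·4 = 191 ≡ 9.
  S_1 = Σ v_i α_i r_i = 12·8·11 + 5·10·8 + 2·12·3 + 5·6·1 + 2·4·4 = 1590 ≡ 4.
  α_i^2 mod 13 = [12, 9, 1, 10, 3].
  S_2 = Σ v_i α_i^2 r_i = 12·12·11 + 5·9·8 + 2·1·3 + 5·10·1 + 2·3·4 = 2024 ≡ 9.
  S = (9, 4, 9) ≠ 0, so r is not a codeword (an error is present).
Step 3: locate the error. For a single error e at position i, S_ℓ = v_i·e·α_i^ℓ, so α_err = S_1/S_0.
  S_0^{−1} = 9^{−1} = 3 (mod 13), so α_err = 4·3 = 12 ≡ 12 = α_3. Error position i = 3.
  Consistency check: S_2/S_1 = 9·10 = 90 ≡ 12 = α_err ✓ (single-error assumption holds).
Step 4: error magnitude e = S_0/v_3 = S_0·∏_{j≠3}(α_3 − α_j) = 9·7 = 63 ≡ 11 (mod 13).
Step 5: correct position 3: c_3 = r_3 − e = 3 − 11 ≡ 5 (mod 13). Hence c = [11, 8, 5, 1, 4].
  Check: interpolating c through the α_i gives m(x) = 10 + 5·x (degree < 2) with m(α_i) = c_i for every i, so c is indeed a codeword.
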